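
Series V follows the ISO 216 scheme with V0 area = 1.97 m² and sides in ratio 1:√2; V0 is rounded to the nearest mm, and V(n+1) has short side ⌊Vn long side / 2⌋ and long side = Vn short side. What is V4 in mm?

Let V0's short side be w mm. w · w√2 = 1.97 m² = 1,970,000 mm², so w ≈ 1180.3 mm and w√2 ≈ 1669.1 mm → V0 = 1180 × 1669 mm.
V1: ⌊1669/2⌋ × 1180 = 834 × 1180 mm
V2: ⌊1180/2⌋ × 834 = 590 × 834 mm
V3: ⌊834/2⌋ × 590 = 417 × 590 mm
V4: ⌊590/2⌋ × 417 = 295 × 417 mm

295 × 417 mm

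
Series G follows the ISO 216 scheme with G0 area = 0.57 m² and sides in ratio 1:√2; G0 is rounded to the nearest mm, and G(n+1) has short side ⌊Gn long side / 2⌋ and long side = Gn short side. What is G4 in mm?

158 × 224 mm

Let G0's short side be w mm. w · w√2 = 0.57 m² = 570,000 mm², so w ≈ 634.9 mm and w√2 ≈ 897.8 mm → G0 = 635 × 898 mm.
G1: ⌊898/2⌋ × 635 = 449 × 635 mm
G2: ⌊635/2⌋ × 449 = 317 × 449 mm
G3: ⌊449/2⌋ × 317 = 224 × 317 mm
G4: ⌊317/2⌋ × 224 = 158 × 224 mm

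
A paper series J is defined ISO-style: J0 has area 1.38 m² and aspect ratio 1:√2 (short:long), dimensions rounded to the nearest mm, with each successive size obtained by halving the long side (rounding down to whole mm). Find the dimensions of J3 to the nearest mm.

Let J0's short side be w mm. w · w√2 = 1.38 m² = 1,380,000 mm², so w ≈ 987.8 mm and w√2 ≈ 1397.0 mm → J0 = 988 × 1397 mm.
J1: ⌊1397/2⌋ × 988 = 698 × 988 mm
J2: ⌊988/2⌋ × 698 = 494 × 698 mm
J3: ⌊698/2⌋ × 494 = 349 × 494 mm

349 × 494 mm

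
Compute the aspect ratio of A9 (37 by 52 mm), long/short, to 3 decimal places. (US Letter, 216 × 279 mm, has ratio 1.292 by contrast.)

52 / 37 = 1.405
ISO 216 targets √2 ≈ 1.414; the -0.009 deviation is from mm rounding.

1.405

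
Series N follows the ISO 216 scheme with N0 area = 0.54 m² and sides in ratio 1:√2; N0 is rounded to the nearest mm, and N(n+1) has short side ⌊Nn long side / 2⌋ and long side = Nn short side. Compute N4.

Let N0's short side be w mm. w · w√2 = 0.54 m² = 540,000 mm², so w ≈ 617.9 mm and w√2 ≈ 873.9 mm → N0 = 618 × 874 mm.
N1: ⌊874/2⌋ × 618 = 437 × 618 mm
N2: ⌊618/2⌋ × 437 = 309 × 437 mm
N3: ⌊437/2⌋ × 309 = 218 × 309 mm
N4: ⌊309/2⌋ × 218 = 154 × 218 mm

154 × 218 mm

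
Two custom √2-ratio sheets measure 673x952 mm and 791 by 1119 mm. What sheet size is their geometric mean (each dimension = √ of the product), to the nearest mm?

730 × 1032 mm

Short side: √(673 · 791) = √532343 ≈ 729.6 → 730 mm
Long side: √(952 · 1119) = √1065288 ≈ 1032.1 → 1032 mm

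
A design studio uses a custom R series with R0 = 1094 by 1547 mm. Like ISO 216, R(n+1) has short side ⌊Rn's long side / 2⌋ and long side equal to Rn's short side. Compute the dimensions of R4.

273 × 386 mm

R1: ⌊1547/2⌋ × 1094 = 773 × 1094 mm
R2: ⌊1094/2⌋ × 773 = 547 × 773 mm
R3: ⌊773/2⌋ × 547 = 386 × 547 mm
R4: ⌊547/2⌋ × 386 = 273 × 386 mm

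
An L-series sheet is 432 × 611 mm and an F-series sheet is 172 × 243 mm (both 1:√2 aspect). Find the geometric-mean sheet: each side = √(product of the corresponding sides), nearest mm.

273 × 385 mm

Short side: √(432 · 172) = √74304 ≈ 272.6 → 273 mm
Long side: √(611 · 243) = √148473 ≈ 385.3 → 385 mm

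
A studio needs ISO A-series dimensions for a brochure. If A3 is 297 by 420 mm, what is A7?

74 × 105 mm

A4: ⌊420/2⌋ × 297 = 210 × 297 mm
A5: ⌊297/2⌋ × 210 = 148 × 210 mm
A6: ⌊210/2⌋ × 148 = 105 × 148 mm
A7: ⌊148/2⌋ × 105 = 74 × 105 mm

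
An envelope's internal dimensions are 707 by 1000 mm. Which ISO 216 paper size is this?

Aspect ratio 1000/707 ≈ 1.414 — close to the ISO √2 ≈ 1.414.
In the B-series (B0 = 1000 × 1414 mm): B1 = 707 × 1000 mm.

B1 (707 × 1000 mm)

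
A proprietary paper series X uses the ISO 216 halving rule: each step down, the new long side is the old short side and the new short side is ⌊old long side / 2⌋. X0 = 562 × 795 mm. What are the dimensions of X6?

70 × 99 mm

X1 = 397 × 562 mm (from X0 by 1 halving).
X2: ⌊562/2⌋ × 397 = 281 × 397 mm
X3: ⌊397/2⌋ × 281 = 198 × 281 mm
X4: ⌊281/2⌋ × 198 = 140 × 198 mm
X5: ⌊198/2⌋ × 140 = 99 × 140 mm
X6: ⌊140/2⌋ × 99 = 70 × 99 mm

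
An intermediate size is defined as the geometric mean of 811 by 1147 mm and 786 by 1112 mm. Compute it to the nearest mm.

798 × 1129 mm

Short side: √(811 · 786) = √637446 ≈ 798.4 → 798 mm
Long side: √(1147 · 1112) = √1275464 ≈ 1129.4 → 1129 mm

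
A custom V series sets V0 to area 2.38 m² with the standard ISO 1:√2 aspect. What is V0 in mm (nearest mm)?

Let the short side be w mm. Then w · w√2 = 2.38 m² = 2,380,000 mm².
w² = 2,380,000/√2, so w ≈ 1297.3 mm; long side = w√2 ≈ 1834.6 mm.

1297 × 1835 mm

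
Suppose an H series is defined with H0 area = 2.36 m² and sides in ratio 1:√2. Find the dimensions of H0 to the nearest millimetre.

Let the short side be w mm. Then w · w√2 = 2.36 m² = 2,360,000 mm².
w² = 2,360,000/√2, so w ≈ 1291.8 mm; long side = w√2 ≈ 1826.9 mm.

1292 × 1827 mm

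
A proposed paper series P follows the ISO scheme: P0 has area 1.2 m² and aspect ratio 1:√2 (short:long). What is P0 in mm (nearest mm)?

921 × 1303 mm

Let the short side be w mm. Then w · w√2 = 1.2 m² = 1,200,000 mm².
w² = 1,200,000/√2, so w ≈ 921.2 mm; long side = w√2 ≈ 1302.7 mm.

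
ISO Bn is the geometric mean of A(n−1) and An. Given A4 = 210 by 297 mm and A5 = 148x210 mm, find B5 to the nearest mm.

Short side: √(210 · 148) = √31080 ≈ 176.3 → 176 mm
Long side: √(297 · 210) = √62370 ≈ 249.7 → 250 mm

176 × 250 mm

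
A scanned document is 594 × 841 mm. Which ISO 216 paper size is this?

A1 (594 × 841 mm)

Aspect ratio 841/594 ≈ 1.416 — close to the ISO √2 ≈ 1.414.
In the A-series (A0 area = 1 m²): A1 = 594 × 841 mm.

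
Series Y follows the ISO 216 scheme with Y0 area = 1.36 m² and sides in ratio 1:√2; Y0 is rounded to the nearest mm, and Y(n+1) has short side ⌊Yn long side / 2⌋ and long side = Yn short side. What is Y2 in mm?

Let Y0's short side be w mm. w · w√2 = 1.36 m² = 1,360,000 mm², so w ≈ 980.6 mm and w√2 ≈ 1386.8 mm → Y0 = 981 × 1387 mm.
Y1: ⌊1387/2⌋ × 981 = 693 × 981 mm
Y2: ⌊981/2⌋ × 693 = 490 × 693 mm

490 × 693 mm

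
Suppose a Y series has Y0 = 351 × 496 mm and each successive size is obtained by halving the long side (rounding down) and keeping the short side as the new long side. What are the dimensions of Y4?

Y1: ⌊496/2⌋ × 351 = 248 × 351 mm
Y2: ⌊351/2⌋ × 248 = 175 × 248 mm
Y3: ⌊248/2⌋ × 175 = 124 × 175 mm
Y4: ⌊175/2⌋ × 124 = 87 × 124 mm

87 × 124 mm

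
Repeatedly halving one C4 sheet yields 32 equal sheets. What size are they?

32 = 2^5, so 5 halving steps.
C4 → C5 → … → C9 after 5 steps.

C9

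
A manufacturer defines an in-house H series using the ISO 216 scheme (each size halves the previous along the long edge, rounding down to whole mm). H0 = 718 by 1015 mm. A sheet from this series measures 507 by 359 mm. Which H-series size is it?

H0: 718 × 1015 mm
H1: 507 × 718 mm
H2: 359 × 507 mm
H3: 253 × 359 mm
→ matches H2.

H2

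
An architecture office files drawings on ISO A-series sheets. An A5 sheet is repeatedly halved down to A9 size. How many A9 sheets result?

A5 = 148 × 210 mm; A9 = 37 × 52 mm.
Each halving step doubles the count; 4 steps from A5 to A9.
2^4 = 16.

16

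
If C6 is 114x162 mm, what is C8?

57 × 81 mm

C7: ⌊162/2⌋ × 114 = 81 × 114 mm
C8: ⌊114/2⌋ × 81 = 57 × 81 mm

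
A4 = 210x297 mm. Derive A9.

37 × 52 mm

A5: ⌊297/2⌋ × 210 = 148 × 210 mm
A6: ⌊210/2⌋ × 148 = 105 × 148 mm
A7: ⌊148/2⌋ × 105 = 74 × 105 mm
A8: ⌊105/2⌋ × 74 = 52 × 74 mm
A9: ⌊74/2⌋ × 52 = 37 × 52 mm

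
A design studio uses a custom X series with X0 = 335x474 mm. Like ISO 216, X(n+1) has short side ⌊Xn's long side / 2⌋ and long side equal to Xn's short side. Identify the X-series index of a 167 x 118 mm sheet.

X0: 335 × 474 mm
X1: 237 × 335 mm
X2: 167 × 237 mm
X3: 118 × 167 mm
X4: 83 × 118 mm
→ matches X3.

X3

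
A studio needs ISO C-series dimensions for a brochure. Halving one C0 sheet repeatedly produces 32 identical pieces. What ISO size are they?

32 = 2^5, so 5 halving steps.
C0 → C1 → … → C5 after 5 steps.

C5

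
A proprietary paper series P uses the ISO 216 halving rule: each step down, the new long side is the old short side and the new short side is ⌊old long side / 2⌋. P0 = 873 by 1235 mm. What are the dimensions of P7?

77 × 109 mm

P1 = 617 × 873 mm (from P0 by 1 halving).
P2: ⌊873/2⌋ × 617 = 436 × 617 mm
P3: ⌊617/2⌋ × 436 = 308 × 436 mm
P4: ⌊436/2⌋ × 308 = 218 × 308 mm
P5: ⌊308/2⌋ × 218 = 154 × 218 mm
P6: ⌊218/2⌋ × 154 = 109 × 154 mm
P7: ⌊154/2⌋ × 109 = 77 × 109 mm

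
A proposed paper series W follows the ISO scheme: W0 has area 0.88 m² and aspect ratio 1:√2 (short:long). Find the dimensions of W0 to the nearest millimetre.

789 × 1116 mm

Let the short side be w mm. Then w · w√2 = 0.88 m² = 880,000 mm².
w² = 880,000/√2, so w ≈ 788.8 mm; long side = w√2 ≈ 1115.6 mm.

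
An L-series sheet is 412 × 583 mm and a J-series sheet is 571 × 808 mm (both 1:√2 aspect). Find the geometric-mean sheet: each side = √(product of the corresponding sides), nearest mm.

Short side: √(412 · 571) = √235252 ≈ 485.0 → 485 mm
Long side: √(583 · 808) = √471064 ≈ 686.3 → 686 mm

485 × 686 mm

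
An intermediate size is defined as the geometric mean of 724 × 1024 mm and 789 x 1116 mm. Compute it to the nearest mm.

756 × 1069 mm

Short side: √(724 · 789) = √571236 ≈ 755.8 → 756 mm
Long side: √(1024 · 1116) = √1142784 ≈ 1069.0 → 1069 mm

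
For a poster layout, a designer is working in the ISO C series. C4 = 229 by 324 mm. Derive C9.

40 × 57 mm

C5: ⌊324/2⌋ × 229 = 162 × 229 mm
C6: ⌊229/2⌋ × 162 = 114 × 162 mm
C7: ⌊162/2⌋ × 114 = 81 × 114 mm
C8: ⌊114/2⌋ × 81 = 57 × 81 mm
C9: ⌊81/2⌋ × 57 = 40 × 57 mm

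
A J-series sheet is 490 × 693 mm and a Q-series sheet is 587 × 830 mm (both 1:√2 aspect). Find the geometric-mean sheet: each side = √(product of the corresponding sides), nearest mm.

Short side: √(490 · 587) = √287630 ≈ 536.3 → 536 mm
Long side: √(693 · 830) = √575190 ≈ 758.4 → 758 mm

536 × 758 mm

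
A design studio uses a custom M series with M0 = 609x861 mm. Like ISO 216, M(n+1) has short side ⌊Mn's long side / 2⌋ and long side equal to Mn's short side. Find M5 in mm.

107 × 152 mm

M1: ⌊861/2⌋ × 609 = 430 × 609 mm
M2: ⌊609/2⌋ × 430 = 304 × 430 mm
M3: ⌊430/2⌋ × 304 = 215 × 304 mm
M4: ⌊304/2⌋ × 215 = 152 × 215 mm
M5: ⌊215/2⌋ × 152 = 107 × 152 mm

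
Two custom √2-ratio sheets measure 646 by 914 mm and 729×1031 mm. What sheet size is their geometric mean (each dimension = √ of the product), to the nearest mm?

Short side: √(646 · 729) = √470934 ≈ 686.2 → 686 mm
Long side: √(914 · 1031) = √942334 ≈ 970.7 → 971 mm

686 × 971 mm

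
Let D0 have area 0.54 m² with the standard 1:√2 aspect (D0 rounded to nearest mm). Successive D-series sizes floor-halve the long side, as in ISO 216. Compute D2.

Let D0's short side be w mm. w · w√2 = 0.54 m² = 540,000 mm², so w ≈ 617.9 mm and w√2 ≈ 873.9 mm → D0 = 618 × 874 mm.
D1: ⌊874/2⌋ × 618 = 437 × 618 mm
D2: ⌊618/2⌋ × 437 = 309 × 437 mm

309 × 437 mm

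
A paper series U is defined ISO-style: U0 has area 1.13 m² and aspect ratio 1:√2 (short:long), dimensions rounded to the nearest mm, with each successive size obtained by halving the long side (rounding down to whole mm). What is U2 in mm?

447 × 632 mm

Let U0's short side be w mm. w · w√2 = 1.13 m² = 1,130,000 mm², so w ≈ 893.9 mm and w√2 ≈ 1264.1 mm → U0 = 894 × 1264 mm.
U1: ⌊1264/2⌋ × 894 = 632 × 894 mm
U2: ⌊894/2⌋ × 632 = 447 × 632 mm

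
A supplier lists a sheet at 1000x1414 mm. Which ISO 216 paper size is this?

B0 (1000 × 1414 mm)

Aspect ratio 1414/1000 ≈ 1.414 — close to the ISO √2 ≈ 1.414.
In the B-series (B0 = 1000 × 1414 mm): B0 = 1000 × 1414 mm.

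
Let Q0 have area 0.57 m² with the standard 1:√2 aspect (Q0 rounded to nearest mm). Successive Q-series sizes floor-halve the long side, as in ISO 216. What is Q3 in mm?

224 × 317 mm

Let Q0's short side be w mm. w · w√2 = 0.57 m² = 570,000 mm², so w ≈ 634.9 mm and w√2 ≈ 897.8 mm → Q0 = 635 × 898 mm.
Q1: ⌊898/2⌋ × 635 = 449 × 635 mm
Q2: ⌊635/2⌋ × 449 = 317 × 449 mm
Q3: ⌊449/2⌋ × 317 = 224 × 317 mm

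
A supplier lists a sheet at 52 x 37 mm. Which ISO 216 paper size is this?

Aspect ratio 52/37 ≈ 1.405 — close to the ISO √2 ≈ 1.414.
In the A-series (A0 area = 1 m²): A9 = 37 × 52 mm.

A9 (37 × 52 mm)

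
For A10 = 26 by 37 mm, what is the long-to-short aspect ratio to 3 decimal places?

37 / 26 = 1.423
ISO 216 targets √2 ≈ 1.414; the +0.009 deviation is from mm rounding.

1.423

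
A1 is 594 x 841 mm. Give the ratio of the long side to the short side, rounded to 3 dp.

841 / 594 = 1.416
ISO 216 targets √2 ≈ 1.414; the +0.002 deviation is from mm rounding.

1.416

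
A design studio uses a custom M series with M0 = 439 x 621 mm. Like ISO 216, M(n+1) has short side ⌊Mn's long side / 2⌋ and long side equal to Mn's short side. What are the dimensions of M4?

M1: ⌊621/2⌋ × 439 = 310 × 439 mm
M2: ⌊439/2⌋ × 310 = 219 × 310 mm
M3: ⌊310/2⌋ × 219 = 155 × 219 mm
M4: ⌊219/2⌋ × 155 = 109 × 155 mm

109 × 155 mm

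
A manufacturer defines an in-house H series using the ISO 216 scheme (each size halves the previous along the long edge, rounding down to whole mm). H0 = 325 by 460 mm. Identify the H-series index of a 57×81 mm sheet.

H0: 325 × 460 mm
H1: 230 × 325 mm
H2: 162 × 230 mm
H3: 115 × 162 mm
H4: 81 × 115 mm
H5: 57 × 81 mm
H6: 40 × 57 mm
→ matches H5.

H5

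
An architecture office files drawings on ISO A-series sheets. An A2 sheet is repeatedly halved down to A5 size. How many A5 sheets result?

Each ISO step halves the sheet: 1 × A2 → 2 × A3 → 4 × A4 → 8 × A5
From A2 to A5 is 3 halving steps: 2^3 = 8.

8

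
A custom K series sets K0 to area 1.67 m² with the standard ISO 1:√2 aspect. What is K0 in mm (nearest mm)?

1087 × 1537 mm

Let the short side be w mm. Then w · w√2 = 1.67 m² = 1,670,000 mm².
w² = 1,670,000/√2, so w ≈ 1086.7 mm; long side = w√2 ≈ 1536.8 mm.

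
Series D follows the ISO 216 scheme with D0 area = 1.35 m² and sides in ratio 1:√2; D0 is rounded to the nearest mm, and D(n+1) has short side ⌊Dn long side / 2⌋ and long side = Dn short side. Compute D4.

Let D0's short side be w mm. w · w√2 = 1.35 m² = 1,350,000 mm², so w ≈ 977.0 mm and w√2 ≈ 1381.7 mm → D0 = 977 × 1382 mm.
D1: ⌊1382/2⌋ × 977 = 691 × 977 mm
D2: ⌊977/2⌋ × 691 = 488 × 691 mm
D3: ⌊691/2⌋ × 488 = 345 × 488 mm
D4: ⌊488/2⌋ × 345 = 244 × 345 mm

244 × 345 mm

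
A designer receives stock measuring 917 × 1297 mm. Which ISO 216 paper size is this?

Aspect ratio 1297/917 ≈ 1.414 — close to the ISO √2 ≈ 1.414.
In the C-series (envelope sizes, between A and B): C0 = 917 × 1297 mm.

C0 (917 × 1297 mm)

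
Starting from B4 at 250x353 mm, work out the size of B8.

B5: ⌊353/2⌋ × 250 = 176 × 250 mm
B6: ⌊250/2⌋ × 176 = 125 × 176 mm
B7: ⌊176/2⌋ × 125 = 88 × 125 mm
B8: ⌊125/2⌋ × 88 = 62 × 88 mm

62 × 88 mm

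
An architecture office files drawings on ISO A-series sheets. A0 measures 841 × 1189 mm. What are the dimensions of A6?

A1: ⌊1189/2⌋ × 841 = 594 × 841 mm
A2: ⌊841/2⌋ × 594 = 420 × 594 mm
A3: ⌊594/2⌋ × 420 = 297 × 420 mm
A4: ⌊420/2⌋ × 297 = 210 × 297 mm
A5: ⌊297/2⌋ × 210 = 148 × 210 mm
A6: ⌊210/2⌋ × 148 = 105 × 148 mm

105 × 148 mm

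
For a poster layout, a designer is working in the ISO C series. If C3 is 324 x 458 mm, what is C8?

57 × 81 mm

C4: ⌊458/2⌋ × 324 = 229 × 324 mm
C5: ⌊324/2⌋ × 229 = 162 × 229 mm
C6: ⌊229/2⌋ × 162 = 114 × 162 mm
C7: ⌊162/2⌋ × 114 = 81 × 114 mm
C8: ⌊114/2⌋ × 81 = 57 × 81 mm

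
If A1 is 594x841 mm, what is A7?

A2: ⌊841/2⌋ × 594 = 420 × 594 mm
A3: ⌊594/2⌋ × 420 = 297 × 420 mm
A4: ⌊420/2⌋ × 297 = 210 × 297 mm
A5: ⌊297/2⌋ × 210 = 148 × 210 mm
A6: ⌊210/2⌋ × 148 = 105 × 148 mm
A7: ⌊148/2⌋ × 105 = 74 × 105 mm

74 × 105 mm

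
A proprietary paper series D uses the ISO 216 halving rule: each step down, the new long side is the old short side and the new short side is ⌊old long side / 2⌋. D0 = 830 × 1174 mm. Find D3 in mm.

D1: ⌊1174/2⌋ × 830 = 587 × 830 mm
D2: ⌊830/2⌋ × 587 = 415 × 587 mm
D3: ⌊587/2⌋ × 415 = 293 × 415 mm

293 × 415 mm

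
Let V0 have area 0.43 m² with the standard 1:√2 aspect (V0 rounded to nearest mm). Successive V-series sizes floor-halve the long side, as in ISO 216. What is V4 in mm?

137 × 195 mm

Let V0's short side be w mm. w · w√2 = 0.43 m² = 430,000 mm², so w ≈ 551.4 mm and w√2 ≈ 779.8 mm → V0 = 551 × 780 mm.
V1: ⌊780/2⌋ × 551 = 390 × 551 mm
V2: ⌊551/2⌋ × 390 = 275 × 390 mm
V3: ⌊390/2⌋ × 275 = 195 × 275 mm
V4: ⌊275/2⌋ × 195 = 137 × 195 mm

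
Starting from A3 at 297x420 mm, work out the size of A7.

74 × 105 mm

A4: ⌊420/2⌋ × 297 = 210 × 297 mm
A5: ⌊297/2⌋ × 210 = 148 × 210 mm
A6: ⌊210/2⌋ × 148 = 105 × 148 mm
A7: ⌊148/2⌋ × 105 = 74 × 105 mm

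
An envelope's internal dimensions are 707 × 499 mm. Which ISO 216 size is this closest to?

B2 (500 × 707 mm)

Aspect ratio 707/499 ≈ 1.417 — close to the ISO √2 ≈ 1.414.
In the B-series (B0 = 1000 × 1414 mm): B2 = 500 × 707 mm.
Off by 1 mm total — nearest standard size.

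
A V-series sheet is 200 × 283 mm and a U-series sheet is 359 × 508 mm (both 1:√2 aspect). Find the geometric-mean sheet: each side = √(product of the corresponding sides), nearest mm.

268 × 379 mm

Short side: √(200 · 359) = √71800 ≈ 268.0 → 268 mm
Long side: √(283 · 508) = √143764 ≈ 379.2 → 379 mm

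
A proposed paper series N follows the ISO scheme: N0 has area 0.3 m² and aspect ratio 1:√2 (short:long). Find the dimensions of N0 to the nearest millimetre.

Let the short side be w mm. Then w · w√2 = 0.3 m² = 300,000 mm².
w² = 300,000/√2, so w ≈ 460.6 mm; long side = w√2 ≈ 651.4 mm.

461 × 651 mm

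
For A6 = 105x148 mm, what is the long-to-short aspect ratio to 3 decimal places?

1.410

148 / 105 = 1.410
ISO 216 targets √2 ≈ 1.414; the -0.005 deviation is from mm rounding.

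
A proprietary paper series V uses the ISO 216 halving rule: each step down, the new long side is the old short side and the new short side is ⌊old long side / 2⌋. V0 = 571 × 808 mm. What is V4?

V1 = 404 × 571 mm (from V0 by 1 halving).
V2: ⌊571/2⌋ × 404 = 285 × 404 mm
V3: ⌊404/2⌋ × 285 = 202 × 285 mm
V4: ⌊285/2⌋ × 202 = 142 × 202 mm

142 × 202 mm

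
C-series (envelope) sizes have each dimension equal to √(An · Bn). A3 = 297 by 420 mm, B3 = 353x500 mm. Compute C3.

Short side: √(297 · 353) = √104841 ≈ 323.8 → 324 mm
Long side: √(420 · 500) = √210000 ≈ 458.3 → 458 mm

324 × 458 mm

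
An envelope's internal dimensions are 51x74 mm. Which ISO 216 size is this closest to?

A8 (52 × 74 mm)

Aspect ratio 74/51 ≈ 1.451 (ISO target is √2 ≈ 1.414).
In the A-series (A0 area = 1 m²): A8 = 52 × 74 mm.
Off by 1 mm total — nearest standard size.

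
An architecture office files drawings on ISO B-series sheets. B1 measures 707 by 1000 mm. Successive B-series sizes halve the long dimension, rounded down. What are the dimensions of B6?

B2: ⌊1000/2⌋ × 707 = 500 × 707 mm
B3: ⌊707/2⌋ × 500 = 353 × 500 mm
B4: ⌊500/2⌋ × 353 = 250 × 353 mm
B5: ⌊353/2⌋ × 250 = 176 × 250 mm
B6: ⌊250/2⌋ × 176 = 125 × 176 mm

125 × 176 mm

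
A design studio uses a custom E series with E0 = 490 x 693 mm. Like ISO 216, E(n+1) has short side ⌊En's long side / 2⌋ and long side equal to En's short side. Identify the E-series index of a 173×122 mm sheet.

E4

E0: 490 × 693 mm
E1: 346 × 490 mm
E2: 245 × 346 mm
E3: 173 × 245 mm
E4: 122 × 173 mm
E5: 86 × 122 mm
→ matches E4.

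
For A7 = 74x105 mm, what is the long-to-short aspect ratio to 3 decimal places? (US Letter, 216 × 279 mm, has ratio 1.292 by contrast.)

1.419

105 / 74 = 1.419
ISO 216 targets √2 ≈ 1.414; the +0.005 deviation is from mm rounding.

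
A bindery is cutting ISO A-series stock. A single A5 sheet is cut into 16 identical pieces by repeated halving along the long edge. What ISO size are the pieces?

16 = 2^4, so 4 halving steps.
A5 → A6 → … → A9 after 4 steps.

A9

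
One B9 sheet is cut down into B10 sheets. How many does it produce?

2

B9 = 44 × 62 mm; B10 = 31 × 44 mm.
Each halving step doubles the count; 1 step from B9 to B10.
2^1 = 2.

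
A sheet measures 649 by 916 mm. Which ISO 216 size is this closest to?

C1 (648 × 917 mm)

Aspect ratio 916/649 ≈ 1.411 — close to the ISO √2 ≈ 1.414.
In the C-series (envelope sizes, between A and B): C1 = 648 × 917 mm.
Off by 2 mm total — nearest standard size.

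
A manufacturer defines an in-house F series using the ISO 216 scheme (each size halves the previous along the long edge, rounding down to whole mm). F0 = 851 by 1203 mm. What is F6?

F1 = 601 × 851 mm (from F0 by 1 halving).
F2: ⌊851/2⌋ × 601 = 425 × 601 mm
F3: ⌊601/2⌋ × 425 = 300 × 425 mm
F4: ⌊425/2⌋ × 300 = 212 × 300 mm
F5: ⌊300/2⌋ × 212 = 150 × 212 mm
F6: ⌊212/2⌋ × 150 = 106 × 150 mm

106 × 150 mm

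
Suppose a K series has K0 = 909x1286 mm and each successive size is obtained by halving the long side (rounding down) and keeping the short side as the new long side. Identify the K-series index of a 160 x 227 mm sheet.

K5

K0: 909 × 1286 mm
K1: 643 × 909 mm
K2: 454 × 643 mm
K3: 321 × 454 mm
K4: 227 × 321 mm
K5: 160 × 227 mm
K6: 113 × 160 mm
→ matches K5.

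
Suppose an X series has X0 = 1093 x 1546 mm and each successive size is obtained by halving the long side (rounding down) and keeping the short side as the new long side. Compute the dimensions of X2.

X1: ⌊1546/2⌋ × 1093 = 773 × 1093 mm
X2: ⌊1093/2⌋ × 773 = 546 × 773 mm

546 × 773 mm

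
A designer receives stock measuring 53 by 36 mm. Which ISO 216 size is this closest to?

Aspect ratio 53/36 ≈ 1.472 (ISO target is √2 ≈ 1.414).
In the A-series (A0 area = 1 m²): A9 = 37 × 52 mm.
Off by 2 mm total — nearest standard size.

A9 (37 × 52 mm)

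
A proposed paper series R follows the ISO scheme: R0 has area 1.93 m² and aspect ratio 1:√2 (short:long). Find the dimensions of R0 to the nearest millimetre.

Let the short side be w mm. Then w · w√2 = 1.93 m² = 1,930,000 mm².
w² = 1,930,000/√2, so w ≈ 1168.2 mm; long side = w√2 ≈ 1652.1 mm.

1168 × 1652 mm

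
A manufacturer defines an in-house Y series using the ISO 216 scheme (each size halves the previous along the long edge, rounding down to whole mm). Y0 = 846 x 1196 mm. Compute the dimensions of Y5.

Y1 = 598 × 846 mm (from Y0 by 1 halving).
Y2: ⌊846/2⌋ × 598 = 423 × 598 mm
Y3: ⌊598/2⌋ × 423 = 299 × 423 mm
Y4: ⌊423/2⌋ × 299 = 211 × 299 mm
Y5: ⌊299/2⌋ × 211 = 149 × 211 mm

149 × 211 mm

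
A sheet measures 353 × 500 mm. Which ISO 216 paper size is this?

B3 (353 × 500 mm)

Aspect ratio 500/353 ≈ 1.416 — close to the ISO √2 ≈ 1.414.
In the B-series (B0 = 1000 × 1414 mm): B3 = 353 × 500 mm.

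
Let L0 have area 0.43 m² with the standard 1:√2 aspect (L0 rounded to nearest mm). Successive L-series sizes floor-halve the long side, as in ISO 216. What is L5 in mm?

97 × 137 mm

Let L0's short side be w mm. w · w√2 = 0.43 m² = 430,000 mm², so w ≈ 551.4 mm and w√2 ≈ 779.8 mm → L0 = 551 × 780 mm.
L1: ⌊780/2⌋ × 551 = 390 × 551 mm
L2: ⌊551/2⌋ × 390 = 275 × 390 mm
L3: ⌊390/2⌋ × 275 = 195 × 275 mm
L4: ⌊275/2⌋ × 195 = 137 × 195 mm
L5: ⌊195/2⌋ × 137 = 97 × 137 mm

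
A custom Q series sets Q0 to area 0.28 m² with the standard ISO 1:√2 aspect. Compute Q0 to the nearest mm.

Let the short side be w mm. Then w · w√2 = 0.28 m² = 280,000 mm².
w² = 280,000/√2, so w ≈ 445.0 mm; long side = w√2 ≈ 629.3 mm.

445 × 629 mm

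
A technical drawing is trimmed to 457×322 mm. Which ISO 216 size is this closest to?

Aspect ratio 457/322 ≈ 1.419 — close to the ISO √2 ≈ 1.414.
In the C-series (envelope sizes, between A and B): C3 = 324 × 458 mm.
Off by 3 mm total — nearest standard size.

C3 (324 × 458 mm)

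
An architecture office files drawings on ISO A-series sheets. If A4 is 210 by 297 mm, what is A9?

37 × 52 mm

A5: ⌊297/2⌋ × 210 = 148 × 210 mm
A6: ⌊210/2⌋ × 148 = 105 × 148 mm
A7: ⌊148/2⌋ × 105 = 74 × 105 mm
A8: ⌊105/2⌋ × 74 = 52 × 74 mm
A9: ⌊74/2⌋ × 52 = 37 × 52 mm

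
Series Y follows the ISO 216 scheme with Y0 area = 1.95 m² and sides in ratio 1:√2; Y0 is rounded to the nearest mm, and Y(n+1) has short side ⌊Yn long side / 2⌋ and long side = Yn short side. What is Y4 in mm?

293 × 415 mm

Let Y0's short side be w mm. w · w√2 = 1.95 m² = 1,950,000 mm², so w ≈ 1174.2 mm and w√2 ≈ 1660.6 mm → Y0 = 1174 × 1661 mm.
Y1: ⌊1661/2⌋ × 1174 = 830 × 1174 mm
Y2: ⌊1174/2⌋ × 830 = 587 × 830 mm
Y3: ⌊830/2⌋ × 587 = 415 × 587 mm
Y4: ⌊587/2⌋ × 415 = 293 × 415 mm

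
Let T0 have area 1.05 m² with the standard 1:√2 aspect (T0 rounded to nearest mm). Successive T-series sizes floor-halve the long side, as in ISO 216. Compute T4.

215 × 304 mm

Let T0's short side be w mm. w · w√2 = 1.05 m² = 1,050,000 mm², so w ≈ 861.7 mm and w√2 ≈ 1218.6 mm → T0 = 862 × 1219 mm.
T1: ⌊1219/2⌋ × 862 = 609 × 862 mm
T2: ⌊862/2⌋ × 609 = 431 × 609 mm
T3: ⌊609/2⌋ × 431 = 304 × 431 mm
T4: ⌊431/2⌋ × 304 = 215 × 304 mm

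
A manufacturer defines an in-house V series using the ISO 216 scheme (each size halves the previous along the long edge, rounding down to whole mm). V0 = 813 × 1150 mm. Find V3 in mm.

V1: ⌊1150/2⌋ × 813 = 575 × 813 mm
V2: ⌊813/2⌋ × 575 = 406 × 575 mm
V3: ⌊575/2⌋ × 406 = 287 × 406 mm

287 × 406 mm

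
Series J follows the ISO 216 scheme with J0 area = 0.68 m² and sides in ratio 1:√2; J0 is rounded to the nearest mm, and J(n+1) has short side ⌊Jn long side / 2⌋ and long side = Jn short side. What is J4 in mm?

173 × 245 mm

Let J0's short side be w mm. w · w√2 = 0.68 m² = 680,000 mm², so w ≈ 693.4 mm and w√2 ≈ 980.6 mm → J0 = 693 × 981 mm.
J1: ⌊981/2⌋ × 693 = 490 × 693 mm
J2: ⌊693/2⌋ × 490 = 346 × 490 mm
J3: ⌊490/2⌋ × 346 = 245 × 346 mm
J4: ⌊346/2⌋ × 245 = 173 × 245 mm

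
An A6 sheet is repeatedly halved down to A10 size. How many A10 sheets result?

Each ISO step halves the sheet: 1 × A6 → 2 × A7 → 4 × A8 → 8 × A9 → …
From A6 to A10 is 4 halving steps: 2^4 = 16.

16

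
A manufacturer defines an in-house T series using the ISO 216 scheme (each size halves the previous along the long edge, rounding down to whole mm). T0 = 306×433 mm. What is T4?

76 × 108 mm

T1: ⌊433/2⌋ × 306 = 216 × 306 mm
T2: ⌊306/2⌋ × 216 = 153 × 216 mm
T3: ⌊216/2⌋ × 153 = 108 × 153 mm
T4: ⌊153/2⌋ × 108 = 76 × 108 mm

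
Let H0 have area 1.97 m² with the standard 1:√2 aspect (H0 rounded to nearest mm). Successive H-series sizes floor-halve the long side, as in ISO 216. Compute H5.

Let H0's short side be w mm. w · w√2 = 1.97 m² = 1,970,000 mm², so w ≈ 1180.3 mm and w√2 ≈ 1669.1 mm → H0 = 1180 × 1669 mm.
H1: ⌊1669/2⌋ × 1180 = 834 × 1180 mm
H2: ⌊1180/2⌋ × 834 = 590 × 834 mm
H3: ⌊834/2⌋ × 590 = 417 × 590 mm
H4: ⌊590/2⌋ × 417 = 295 × 417 mm
H5: ⌊417/2⌋ × 295 = 208 × 295 mm

208 × 295 mm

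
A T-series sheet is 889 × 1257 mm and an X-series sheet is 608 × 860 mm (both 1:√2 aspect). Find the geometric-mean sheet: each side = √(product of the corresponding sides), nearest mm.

Short side: √(889 · 608) = √540512 ≈ 735.2 → 735 mm
Long side: √(1257 · 860) = √1081020 ≈ 1039.7 → 1040 mm

735 × 1040 mm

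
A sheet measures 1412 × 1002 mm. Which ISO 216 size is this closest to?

Aspect ratio 1412/1002 ≈ 1.409 — close to the ISO √2 ≈ 1.414.
In the B-series (B0 = 1000 × 1414 mm): B0 = 1000 × 1414 mm.
Off by 4 mm total — nearest standard size.

B0 (1000 × 1414 mm)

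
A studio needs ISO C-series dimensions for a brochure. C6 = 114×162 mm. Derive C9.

40 × 57 mm

C7: ⌊162/2⌋ × 114 = 81 × 114 mm
C8: ⌊114/2⌋ × 81 = 57 × 81 mm
C9: ⌊81/2⌋ × 57 = 40 × 57 mm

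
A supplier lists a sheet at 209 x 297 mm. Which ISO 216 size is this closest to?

Aspect ratio 297/209 ≈ 1.421 — close to the ISO √2 ≈ 1.414.
In the A-series (A0 area = 1 m²): A4 = 210 × 297 mm.
Off by 1 mm total — nearest standard size.

A4 (210 × 297 mm)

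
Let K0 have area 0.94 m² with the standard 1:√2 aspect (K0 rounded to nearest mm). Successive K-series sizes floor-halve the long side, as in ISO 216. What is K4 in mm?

Let K0's short side be w mm. w · w√2 = 0.94 m² = 940,000 mm², so w ≈ 815.3 mm and w√2 ≈ 1153.0 mm → K0 = 815 × 1153 mm.
K1: ⌊1153/2⌋ × 815 = 576 × 815 mm
K2: ⌊815/2⌋ × 576 = 407 × 576 mm
K3: ⌊576/2⌋ × 407 = 288 × 407 mm
K4: ⌊407/2⌋ × 288 = 203 × 288 mm

203 × 288 mm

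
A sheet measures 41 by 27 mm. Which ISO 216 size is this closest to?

C10 (28 × 40 mm)

Aspect ratio 41/27 ≈ 1.519 (ISO target is √2 ≈ 1.414).
In the C-series (envelope sizes, between A and B): C10 = 28 × 40 mm.
Off by 2 mm total — nearest standard size.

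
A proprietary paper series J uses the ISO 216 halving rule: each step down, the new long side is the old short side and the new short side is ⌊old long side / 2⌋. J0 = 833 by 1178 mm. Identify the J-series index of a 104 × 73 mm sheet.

J7

J0: 833 × 1178 mm
J1: 589 × 833 mm
J2: 416 × 589 mm
J3: 294 × 416 mm
J4: 208 × 294 mm
J5: 147 × 208 mm
J6: 104 × 147 mm
J7: 73 × 104 mm
J8: 52 × 73 mm
→ matches J7.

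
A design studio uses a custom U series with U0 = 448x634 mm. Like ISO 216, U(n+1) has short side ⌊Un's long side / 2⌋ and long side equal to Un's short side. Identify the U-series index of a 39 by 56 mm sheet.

U7

U0: 448 × 634 mm
U1: 317 × 448 mm
U2: 224 × 317 mm
U3: 158 × 224 mm
U4: 112 × 158 mm
U5: 79 × 112 mm
U6: 56 × 79 mm
U7: 39 × 56 mm
U8: 28 × 39 mm
→ matches U7.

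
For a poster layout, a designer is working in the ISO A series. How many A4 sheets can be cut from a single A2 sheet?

Each ISO step halves the sheet: 1 × A2 → 2 × A3 → 4 × A4
From A2 to A4 is 2 halving steps: 2^2 = 4.

4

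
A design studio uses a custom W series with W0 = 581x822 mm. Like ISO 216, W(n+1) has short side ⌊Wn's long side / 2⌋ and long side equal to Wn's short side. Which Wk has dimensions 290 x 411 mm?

W2

W0: 581 × 822 mm
W1: 411 × 581 mm
W2: 290 × 411 mm
W3: 205 × 290 mm
→ matches W2.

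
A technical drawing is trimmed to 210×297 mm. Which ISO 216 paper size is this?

A4 (210 × 297 mm)

Aspect ratio 297/210 ≈ 1.414 — close to the ISO √2 ≈ 1.414.
In the A-series (A0 area = 1 m²): A4 = 210 × 297 mm.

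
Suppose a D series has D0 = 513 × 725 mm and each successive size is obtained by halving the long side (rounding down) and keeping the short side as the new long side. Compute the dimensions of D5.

D1: ⌊725/2⌋ × 513 = 362 × 513 mm
D2: ⌊513/2⌋ × 362 = 256 × 362 mm
D3: ⌊362/2⌋ × 256 = 181 × 256 mm
D4: ⌊256/2⌋ × 181 = 128 × 181 mm
D5: ⌊181/2⌋ × 128 = 90 × 128 mm

90 × 128 mm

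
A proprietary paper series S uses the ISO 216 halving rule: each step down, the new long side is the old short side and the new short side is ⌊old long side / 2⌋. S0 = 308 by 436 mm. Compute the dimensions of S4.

S1: ⌊436/2⌋ × 308 = 218 × 308 mm
S2: ⌊308/2⌋ × 218 = 154 × 218 mm
S3: ⌊218/2⌋ × 154 = 109 × 154 mm
S4: ⌊154/2⌋ × 109 = 77 × 109 mm

77 × 109 mm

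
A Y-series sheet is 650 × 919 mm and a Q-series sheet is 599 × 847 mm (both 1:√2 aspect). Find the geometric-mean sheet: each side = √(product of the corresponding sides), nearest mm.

Short side: √(650 · 599) = √389350 ≈ 624.0 → 624 mm
Long side: √(919 · 847) = √778393 ≈ 882.3 → 882 mm

624 × 882 mm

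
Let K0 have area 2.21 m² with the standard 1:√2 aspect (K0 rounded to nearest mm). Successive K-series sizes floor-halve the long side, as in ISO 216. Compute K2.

Let K0's short side be w mm. w · w√2 = 2.21 m² = 2,210,000 mm², so w ≈ 1250.1 mm and w√2 ≈ 1767.9 mm → K0 = 1250 × 1768 mm.
K1: ⌊1768/2⌋ × 1250 = 884 × 1250 mm
K2: ⌊1250/2⌋ × 884 = 625 × 884 mm

625 × 884 mm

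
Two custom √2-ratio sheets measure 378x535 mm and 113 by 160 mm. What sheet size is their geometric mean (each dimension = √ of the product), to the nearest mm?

Short side: √(378 · 113) = √42714 ≈ 206.7 → 207 mm
Long side: √(535 · 160) = √85600 ≈ 292.6 → 293 mm

207 × 293 mm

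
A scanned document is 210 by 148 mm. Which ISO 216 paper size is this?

A5 (148 × 210 mm)

Aspect ratio 210/148 ≈ 1.419 — close to the ISO √2 ≈ 1.414.
In the A-series (A0 area = 1 m²): A5 = 148 × 210 mm.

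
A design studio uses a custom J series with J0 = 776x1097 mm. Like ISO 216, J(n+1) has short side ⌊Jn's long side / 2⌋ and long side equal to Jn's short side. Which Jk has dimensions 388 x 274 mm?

J0: 776 × 1097 mm
J1: 548 × 776 mm
J2: 388 × 548 mm
J3: 274 × 388 mm
J4: 194 × 274 mm
→ matches J3.

J3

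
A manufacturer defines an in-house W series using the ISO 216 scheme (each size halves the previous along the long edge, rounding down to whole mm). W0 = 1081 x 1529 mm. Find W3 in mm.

W1 = 764 × 1081 mm (from W0 by 1 halving).
W2: ⌊1081/2⌋ × 764 = 540 × 764 mm
W3: ⌊764/2⌋ × 540 = 382 × 540 mm

382 × 540 mm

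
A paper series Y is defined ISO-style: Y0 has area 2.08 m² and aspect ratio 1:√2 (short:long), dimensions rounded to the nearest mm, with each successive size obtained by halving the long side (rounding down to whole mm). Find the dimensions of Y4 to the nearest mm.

303 × 428 mm

Let Y0's short side be w mm. w · w√2 = 2.08 m² = 2,080,000 mm², so w ≈ 1212.8 mm and w√2 ≈ 1715.1 mm → Y0 = 1213 × 1715 mm.
Y1: ⌊1715/2⌋ × 1213 = 857 × 1213 mm
Y2: ⌊1213/2⌋ × 857 = 606 × 857 mm
Y3: ⌊857/2⌋ × 606 = 428 × 606 mm
Y4: ⌊606/2⌋ × 428 = 303 × 428 mm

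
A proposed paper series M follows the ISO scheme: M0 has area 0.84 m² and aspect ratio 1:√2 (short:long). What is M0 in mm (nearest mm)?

771 × 1090 mm

Let the short side be w mm. Then w · w√2 = 0.84 m² = 840,000 mm².
w² = 840,000/√2, so w ≈ 770.7 mm; long side = w√2 ≈ 1089.9 mm.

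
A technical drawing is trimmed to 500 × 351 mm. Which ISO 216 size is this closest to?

Aspect ratio 500/351 ≈ 1.425 — close to the ISO √2 ≈ 1.414.
In the B-series (B0 = 1000 × 1414 mm): B3 = 353 × 500 mm.
Off by 2 mm total — nearest standard size.

B3 (353 × 500 mm)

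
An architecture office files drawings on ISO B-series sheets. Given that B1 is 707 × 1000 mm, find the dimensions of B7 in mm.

B2: ⌊1000/2⌋ × 707 = 500 × 707 mm
B3: ⌊707/2⌋ × 500 = 353 × 500 mm
B4: ⌊500/2⌋ × 353 = 250 × 353 mm
B5: ⌊353/2⌋ × 250 = 176 × 250 mm
B6: ⌊250/2⌋ × 176 = 125 × 176 mm
B7: ⌊176/2⌋ × 125 = 88 × 125 mm

88 × 125 mm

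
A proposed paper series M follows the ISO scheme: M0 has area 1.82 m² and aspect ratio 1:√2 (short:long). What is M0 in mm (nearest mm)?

1134 × 1604 mm

Let the short side be w mm. Then w · w√2 = 1.82 m² = 1,820,000 mm².
w² = 1,820,000/√2, so w ≈ 1134.4 mm; long side = w√2 ≈ 1604.3 mm.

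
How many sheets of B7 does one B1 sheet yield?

64

Each ISO step halves the sheet: 1 × B1 → 2 × B2 → 4 × B3 → 8 × B4 → …
From B1 to B7 is 6 halving steps: 2^6 = 64.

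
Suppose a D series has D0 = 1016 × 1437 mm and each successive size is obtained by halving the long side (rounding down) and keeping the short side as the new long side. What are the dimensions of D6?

127 × 179 mm

D1: ⌊1437/2⌋ × 1016 = 718 × 1016 mm
D2: ⌊1016/2⌋ × 718 = 508 × 718 mm
D3: ⌊718/2⌋ × 508 = 359 × 508 mm
D4: ⌊508/2⌋ × 359 = 254 × 359 mm
D5: ⌊359/2⌋ × 254 = 179 × 254 mm
D6: ⌊254/2⌋ × 179 = 127 × 179 mm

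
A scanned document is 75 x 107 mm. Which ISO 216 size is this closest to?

A7 (74 × 105 mm)

Aspect ratio 107/75 ≈ 1.427 — close to the ISO √2 ≈ 1.414.
In the A-series (A0 area = 1 m²): A7 = 74 × 105 mm.
Off by 3 mm total — nearest standard size.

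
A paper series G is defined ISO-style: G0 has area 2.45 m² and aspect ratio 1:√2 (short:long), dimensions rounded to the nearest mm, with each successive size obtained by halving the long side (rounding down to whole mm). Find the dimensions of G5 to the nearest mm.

232 × 329 mm

Let G0's short side be w mm. w · w√2 = 2.45 m² = 2,450,000 mm², so w ≈ 1316.2 mm and w√2 ≈ 1861.4 mm → G0 = 1316 × 1861 mm.
G1: ⌊1861/2⌋ × 1316 = 930 × 1316 mm
G2: ⌊1316/2⌋ × 930 = 658 × 930 mm
G3: ⌊930/2⌋ × 658 = 465 × 658 mm
G4: ⌊658/2⌋ × 465 = 329 × 465 mm
G5: ⌊465/2⌋ × 329 = 232 × 329 mm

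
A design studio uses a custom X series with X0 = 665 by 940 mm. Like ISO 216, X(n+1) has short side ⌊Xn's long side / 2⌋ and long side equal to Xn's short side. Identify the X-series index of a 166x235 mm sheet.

X0: 665 × 940 mm
X1: 470 × 665 mm
X2: 332 × 470 mm
X3: 235 × 332 mm
X4: 166 × 235 mm
X5: 117 × 166 mm
→ matches X4.

X4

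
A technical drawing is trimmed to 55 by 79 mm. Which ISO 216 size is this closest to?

Aspect ratio 79/55 ≈ 1.436 (ISO target is √2 ≈ 1.414).
In the C-series (envelope sizes, between A and B): C8 = 57 × 81 mm.
Off by 4 mm total — nearest standard size.

C8 (57 × 81 mm)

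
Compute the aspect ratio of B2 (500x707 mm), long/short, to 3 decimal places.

707 / 500 = 1.414
Matches √2 ≈ 1.414 — the ISO 216 defining ratio.

1.414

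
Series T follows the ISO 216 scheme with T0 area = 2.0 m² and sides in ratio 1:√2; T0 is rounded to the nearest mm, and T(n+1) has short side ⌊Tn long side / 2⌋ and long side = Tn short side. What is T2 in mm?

Let T0's short side be w mm. w · w√2 = 2.0 m² = 2,000,000 mm², so w ≈ 1189.2 mm and w√2 ≈ 1681.8 mm → T0 = 1189 × 1682 mm.
T1: ⌊1682/2⌋ × 1189 = 841 × 1189 mm
T2: ⌊1189/2⌋ × 841 = 594 × 841 mm

594 × 841 mm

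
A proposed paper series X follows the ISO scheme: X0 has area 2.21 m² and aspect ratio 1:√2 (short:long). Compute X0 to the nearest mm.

Let the short side be w mm. Then w · w√2 = 2.21 m² = 2,210,000 mm².
w² = 2,210,000/√2, so w ≈ 1250.1 mm; long side = w√2 ≈ 1767.9 mm.

1250 × 1768 mm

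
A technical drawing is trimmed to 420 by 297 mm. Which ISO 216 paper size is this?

A3 (297 × 420 mm)

Aspect ratio 420/297 ≈ 1.414 — close to the ISO √2 ≈ 1.414.
In the A-series (A0 area = 1 m²): A3 = 297 × 420 mm.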